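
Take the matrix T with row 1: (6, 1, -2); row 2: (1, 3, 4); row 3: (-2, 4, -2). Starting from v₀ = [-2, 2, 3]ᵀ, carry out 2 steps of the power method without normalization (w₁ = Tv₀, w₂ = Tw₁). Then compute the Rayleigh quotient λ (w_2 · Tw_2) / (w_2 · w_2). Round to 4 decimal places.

5.5918

w1 = Tv₀ = (6·(-2) + 1·2 + (-2)·3; 1·(-2) + 3·2 + 4·3; (-2)·(-2) + 4·2 + (-2)·3) = (-16, 16, 6)
w2 = Tw1 = (6·(-16) + 1·16 + (-2)·6; 1·(-16) + 3·16 + 4·6; (-2)·(-16) + 4·16 + (-2)·6) = (-92, 56, 84)
Tw2 = (-664, 412, 240)
w2·Tw2 = (-92)·(-664) + 56·412 + 84·240 = 104320; w2·w2 = (-92)·(-92) + 56·56 + 84·84 = 18656
λ ≈ 104320/18656 = 5.5918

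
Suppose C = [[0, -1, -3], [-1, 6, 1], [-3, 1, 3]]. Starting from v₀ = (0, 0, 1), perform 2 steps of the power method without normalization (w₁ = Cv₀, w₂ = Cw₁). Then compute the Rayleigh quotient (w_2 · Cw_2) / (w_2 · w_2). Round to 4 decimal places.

λ ≈ 6.2529

w1 = Cv₀ = (0·0 + (-1)·0 + (-3)·1; (-1)·0 + 6·0 + 1·1; (-3)·0 + 1·0 + 3·1) = (-3, 1, 3)
w2 = Cw1 = (0·(-3) + (-1)·1 + (-3)·3; (-1)·(-3) + 6·1 + 1·3; (-3)·(-3) + 1·1 + 3·3) = (-10, 12, 19)
Cw2 = (-69, 101, 99)
w2·Cw2 = (-10)·(-69) + 12·101 + 19·99 = 3783; w2·w2 = (-10)·(-10) + 12·12 + 19·19 = 605
λ ≈ 3783/605 = 6.2529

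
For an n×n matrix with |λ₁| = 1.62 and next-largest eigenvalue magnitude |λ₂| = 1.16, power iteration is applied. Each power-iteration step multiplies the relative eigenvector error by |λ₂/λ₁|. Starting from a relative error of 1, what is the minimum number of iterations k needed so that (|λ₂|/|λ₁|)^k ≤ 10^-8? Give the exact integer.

56

|λ₂/λ₁| = 1.16/1.62 = 0.71605
Need k ≥ ln(10^-8) / ln(0.71605) = -18.4207 / -0.3340 ≈ 55.151
Smallest integer k satisfying the bound: 56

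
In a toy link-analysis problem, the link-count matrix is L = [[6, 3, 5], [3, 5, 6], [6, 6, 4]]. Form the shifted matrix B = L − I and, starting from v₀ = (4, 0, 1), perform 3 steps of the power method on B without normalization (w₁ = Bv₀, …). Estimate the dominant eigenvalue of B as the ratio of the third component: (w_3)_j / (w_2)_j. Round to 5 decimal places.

μ ≈ 14.02655

B = L − I has rows (5, 3, 5); (3, 4, 6); (6, 6, 3)
w1 = Bv₀ = (25, 18, 27)
w2 = Bw1 = (314, 309, 339)
w3 = Bw2 = (4192, 4212, 4755)
Ratio: 4755/339 = 14.02655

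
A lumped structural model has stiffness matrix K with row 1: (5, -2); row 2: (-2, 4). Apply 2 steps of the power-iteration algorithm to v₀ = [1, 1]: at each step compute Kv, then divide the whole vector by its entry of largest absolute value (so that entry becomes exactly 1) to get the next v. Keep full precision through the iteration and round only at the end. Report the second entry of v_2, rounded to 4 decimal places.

Kv0 = (3.00000, 2.00000); divide by 3.00000 → v1 = (1.00000, 0.66667)
Kv1 = (3.66667, 0.66667); divide by 3.66667 → v2 = (1.00000, 0.18182)
Requested entry of v2: 2/11 = 0.1818

0.1818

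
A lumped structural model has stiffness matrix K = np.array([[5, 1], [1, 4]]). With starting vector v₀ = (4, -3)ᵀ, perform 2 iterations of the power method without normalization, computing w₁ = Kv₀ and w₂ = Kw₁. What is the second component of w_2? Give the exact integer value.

-15

w1 = Kv₀ = (17, -8)
w2 = Kw1 = (77, -15)
The requested component of w2 is -15.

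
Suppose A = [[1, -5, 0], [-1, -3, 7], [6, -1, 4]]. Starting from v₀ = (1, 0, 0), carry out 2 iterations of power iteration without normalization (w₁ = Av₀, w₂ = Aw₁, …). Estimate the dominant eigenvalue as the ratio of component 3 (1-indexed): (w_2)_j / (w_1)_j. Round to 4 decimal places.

w1 = Av₀ = (1·1 + (-5)·0 + 0·0; (-1)·1 + (-3)·0 + 7·0; 6·1 + (-1)·0 + 4·0) = (1, -1, 6)
w2 = Aw1 = (1·1 + (-5)·(-1) + 0·6; (-1)·1 + (-3)·(-1) + 7·6; 6·1 + (-1)·(-1) + 4·6) = (6, 44, 31)
Ratio at component: 31 / 6 = 5.1667

5.1667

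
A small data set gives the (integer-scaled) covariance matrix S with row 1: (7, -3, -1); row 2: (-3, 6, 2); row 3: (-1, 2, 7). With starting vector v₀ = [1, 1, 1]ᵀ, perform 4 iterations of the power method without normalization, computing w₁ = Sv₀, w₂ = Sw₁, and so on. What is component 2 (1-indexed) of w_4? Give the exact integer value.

w1 = Sv₀ = (3, 5, 8)
w2 = Sw1 = (-2, 37, 63)
w3 = Sw2 = (-188, 354, 517)
w4 = Sw3 = (-2895, 3722, 4515)
The requested component of w4 is 3722.

3722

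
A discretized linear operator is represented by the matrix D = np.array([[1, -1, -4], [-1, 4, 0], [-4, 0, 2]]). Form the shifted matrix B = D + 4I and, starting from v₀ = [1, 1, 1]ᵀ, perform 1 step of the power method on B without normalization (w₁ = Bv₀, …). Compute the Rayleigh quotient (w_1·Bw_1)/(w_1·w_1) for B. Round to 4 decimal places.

B = D + 4I has rows (5, -1, -4); (-1, 8, 0); (-4, 0, 6)
w1 = Bv₀ = (5·1 + (-1)·1 + (-4)·1; (-1)·1 + 8·1 + 0·1; (-4)·1 + 0·1 + 6·1) = (0, 7, 2)
Bw1 = (-15, 56, 12)
w1·Bw1 = 416; w1·w1 = 53; μ ≈ 416/53 = 7.8491

7.8491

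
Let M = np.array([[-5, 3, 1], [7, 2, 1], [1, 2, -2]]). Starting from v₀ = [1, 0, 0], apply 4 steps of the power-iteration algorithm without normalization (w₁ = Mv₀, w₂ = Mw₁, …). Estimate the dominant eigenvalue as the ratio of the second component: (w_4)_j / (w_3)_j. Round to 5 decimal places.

w1 = Mv₀ = (-5, 7, 1)
w2 = Mw1 = (47, -20, 7)
w3 = Mw2 = (-288, 296, -7)
w4 = Mw3 = (2321, -1431, 318)
Ratio at component: -1431 / 296 = -4.83446

λ ≈ -4.83446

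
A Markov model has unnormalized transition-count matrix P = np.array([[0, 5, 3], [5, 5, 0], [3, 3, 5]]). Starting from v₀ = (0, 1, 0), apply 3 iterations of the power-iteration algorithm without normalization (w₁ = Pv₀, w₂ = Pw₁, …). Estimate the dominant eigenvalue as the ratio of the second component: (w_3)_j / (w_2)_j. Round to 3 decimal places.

λ ≈ 8.400

w1 = Pv₀ = (0·0 + 5·1 + 3·0; 5·0 + 5·1 + 0·0; 3·0 + 3·1 + 5·0) = (5, 5, 3)
w2 = Pw1 = (0·5 + 5·5 + 3·3; 5·5 + 5·5 + 0·3; 3·5 + 3·5 + 5·3) = (34, 50, 45)
w3 = Pw2 = (385, 420, 477)
Ratio at component: 420 / 50 = 8.400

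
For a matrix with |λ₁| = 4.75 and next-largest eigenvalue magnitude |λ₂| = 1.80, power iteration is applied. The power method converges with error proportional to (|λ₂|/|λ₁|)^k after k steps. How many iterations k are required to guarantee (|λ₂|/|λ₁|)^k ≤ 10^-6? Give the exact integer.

|λ₂/λ₁| = 1.80/4.75 = 0.37895
Need k ≥ ln(10^-6) / ln(0.37895) = -13.8155 / -0.9704 ≈ 14.238
Smallest integer k satisfying the bound: 15

15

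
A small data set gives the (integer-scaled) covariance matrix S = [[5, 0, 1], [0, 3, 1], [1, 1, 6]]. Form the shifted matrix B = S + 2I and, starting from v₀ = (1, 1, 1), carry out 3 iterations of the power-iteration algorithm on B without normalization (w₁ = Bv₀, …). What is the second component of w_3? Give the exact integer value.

294

B = S + 2I has rows (7, 0, 1); (0, 5, 1); (1, 1, 8)
w1 = Bv₀ = (7·1 + 0·1 + 1·1; 0·1 + 5·1 + 1·1; 1·1 + 1·1 + 8·1) = (8, 6, 10)
w2 = Bw1 = (7·8 + 0·6 + 1·10; 0·8 + 5·6 + 1·10; 1·8 + 1·6 + 8·10) = (66, 40, 94)
w3 = Bw2 = (556, 294, 858)
Requested component of w3: 294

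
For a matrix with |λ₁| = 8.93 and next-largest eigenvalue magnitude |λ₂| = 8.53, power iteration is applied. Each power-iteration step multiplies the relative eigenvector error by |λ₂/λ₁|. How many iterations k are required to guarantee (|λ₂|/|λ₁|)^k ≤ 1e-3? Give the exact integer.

151

|λ₂/λ₁| = 8.53/8.93 = 0.95521
Need k ≥ ln(1e-3) / ln(0.95521) = -6.9078 / -0.0458 ≈ 150.735
Smallest integer k satisfying the bound: 151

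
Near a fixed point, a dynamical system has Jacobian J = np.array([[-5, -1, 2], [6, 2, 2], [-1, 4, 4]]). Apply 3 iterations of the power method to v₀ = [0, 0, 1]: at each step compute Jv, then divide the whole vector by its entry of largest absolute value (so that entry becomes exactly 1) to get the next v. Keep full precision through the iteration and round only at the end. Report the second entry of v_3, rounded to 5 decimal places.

Jv0 = (2.000000, 2.000000, 4.000000); divide by 4.000000 → v1 = (0.500000, 0.500000, 1.000000)
Jv1 = (-1.000000, 6.000000, 5.500000); divide by 6.000000 → v2 = (-0.166667, 1.000000, 0.916667)
Jv2 = (1.666667, 2.833333, 7.833333); divide by 7.833333 → v3 = (0.212766, 0.361702, 1.000000)
Requested entry of v3: 68/188 = 0.36170

0.36170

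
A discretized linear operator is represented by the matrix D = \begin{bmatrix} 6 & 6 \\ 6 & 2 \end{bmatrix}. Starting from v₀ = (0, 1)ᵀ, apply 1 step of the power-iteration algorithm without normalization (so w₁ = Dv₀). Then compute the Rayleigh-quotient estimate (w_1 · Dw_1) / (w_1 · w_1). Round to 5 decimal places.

9.20000

w1 = Dv₀ = (6, 2)
Dw1 = (48, 40)
w1·Dw1 = 6·48 + 2·40 = 368; w1·w1 = 6·6 + 2·2 = 40
λ ≈ 368/40 = 9.20000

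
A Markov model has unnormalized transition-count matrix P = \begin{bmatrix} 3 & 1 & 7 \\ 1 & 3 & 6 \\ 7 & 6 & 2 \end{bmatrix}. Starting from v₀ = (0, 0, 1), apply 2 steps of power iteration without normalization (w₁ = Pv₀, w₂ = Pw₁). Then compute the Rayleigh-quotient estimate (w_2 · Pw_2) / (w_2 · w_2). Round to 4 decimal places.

w1 = Pv₀ = (3·0 + 1·0 + 7·1; 1·0 + 3·0 + 6·1; 7·0 + 6·0 + 2·1) = (7, 6, 2)
w2 = Pw1 = (3·7 + 1·6 + 7·2; 1·7 + 3·6 + 6·2; 7·7 + 6·6 + 2·2) = (41, 37, 89)
Pw2 = (783, 686, 687)
w2·Pw2 = 41·783 + 37·686 + 89·687 = 118628; w2·w2 = 41·41 + 37·37 + 89·89 = 10971
λ ≈ 118628/10971 = 10.8129

λ ≈ 10.8129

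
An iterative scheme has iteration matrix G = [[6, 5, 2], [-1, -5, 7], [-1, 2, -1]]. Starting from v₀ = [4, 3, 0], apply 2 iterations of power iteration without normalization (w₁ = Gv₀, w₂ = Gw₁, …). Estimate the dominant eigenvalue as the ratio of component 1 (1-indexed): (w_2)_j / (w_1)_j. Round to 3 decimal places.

λ ≈ 3.667

w1 = Gv₀ = (6·4 + 5·3 + 2·0; (-1)·4 + (-5)·3 + 7·0; (-1)·4 + 2·3 + (-1)·0) = (39, -19, 2)
w2 = Gw1 = (6·39 + 5·(-19) + 2·2; (-1)·39 + (-5)·(-19) + 7·2; (-1)·39 + 2·(-19) + (-1)·2) = (143, 70, -79)
Ratio at component: 143 / 39 = 3.667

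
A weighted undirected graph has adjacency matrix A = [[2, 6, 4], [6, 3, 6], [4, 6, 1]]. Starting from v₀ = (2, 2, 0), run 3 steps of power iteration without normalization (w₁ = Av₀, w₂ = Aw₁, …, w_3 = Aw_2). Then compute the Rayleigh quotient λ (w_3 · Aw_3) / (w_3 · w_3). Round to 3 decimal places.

λ ≈ 12.833

w1 = Av₀ = (2·2 + 6·2 + 4·0; 6·2 + 3·2 + 6·0; 4·2 + 6·2 + 1·0) = (16, 18, 20)
w2 = Aw1 = (2·16 + 6·18 + 4·20; 6·16 + 3·18 + 6·20; 4·16 + 6·18 + 1·20) = (220, 270, 192)
w3 = Aw2 = (2828, 3282, 2692)
Aw3 = (36116, 42966, 33696)
w3·Aw3 = 2828·36116 + 3282·42966 + 2692·33696 = 333860092; w3·w3 = 2828·2828 + 3282·3282 + 2692·2692 = 26015972
λ ≈ 333860092/26015972 = 12.833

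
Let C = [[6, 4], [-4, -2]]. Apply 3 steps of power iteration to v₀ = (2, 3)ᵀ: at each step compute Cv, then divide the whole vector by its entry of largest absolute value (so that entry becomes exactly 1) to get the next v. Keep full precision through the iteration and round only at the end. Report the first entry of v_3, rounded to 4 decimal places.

Cv0 = (24.00000, -14.00000); divide by 24.00000 → v1 = (1.00000, -0.58333)
Cv1 = (3.66667, -2.83333); divide by 3.66667 → v2 = (1.00000, -0.77273)
Cv2 = (2.90909, -2.45455); divide by 2.90909 → v3 = (1.00000, -0.84375)
Requested entry of v3: 256/256 = 1.0000

1.0000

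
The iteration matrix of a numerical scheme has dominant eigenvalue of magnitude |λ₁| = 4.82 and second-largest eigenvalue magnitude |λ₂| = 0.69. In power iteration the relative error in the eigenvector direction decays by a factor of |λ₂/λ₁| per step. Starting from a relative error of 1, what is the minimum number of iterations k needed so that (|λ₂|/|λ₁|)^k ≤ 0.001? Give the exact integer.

|λ₂/λ₁| = 0.69/4.82 = 0.14315
Need k ≥ ln(0.001) / ln(0.14315) = -6.9078 / -1.9438 ≈ 3.554
Smallest integer k satisfying the bound: 4

4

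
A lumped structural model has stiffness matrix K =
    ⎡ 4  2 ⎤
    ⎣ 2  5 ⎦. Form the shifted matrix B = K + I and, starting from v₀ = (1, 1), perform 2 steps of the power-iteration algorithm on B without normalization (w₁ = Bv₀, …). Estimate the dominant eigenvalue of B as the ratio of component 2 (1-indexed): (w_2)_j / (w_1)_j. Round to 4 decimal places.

7.7500

B = K + I has rows (5, 2); (2, 6)
w1 = Bv₀ = (7, 8)
w2 = Bw1 = (51, 62)
Ratio: 62/8 = 7.7500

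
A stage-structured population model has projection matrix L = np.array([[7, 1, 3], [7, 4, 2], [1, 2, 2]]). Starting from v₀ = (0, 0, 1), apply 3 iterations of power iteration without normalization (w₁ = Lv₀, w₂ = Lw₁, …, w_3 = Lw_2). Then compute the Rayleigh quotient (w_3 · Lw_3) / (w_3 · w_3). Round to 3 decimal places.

λ ≈ 9.859

w1 = Lv₀ = (3, 2, 2)
w2 = Lw1 = (29, 33, 11)
w3 = Lw2 = (269, 357, 117)
Lw3 = (2591, 3545, 1217)
w3·Lw3 = 269·2591 + 357·3545 + 117·1217 = 2104933; w3·w3 = 269·269 + 357·357 + 117·117 = 213499
λ ≈ 2104933/213499 = 9.859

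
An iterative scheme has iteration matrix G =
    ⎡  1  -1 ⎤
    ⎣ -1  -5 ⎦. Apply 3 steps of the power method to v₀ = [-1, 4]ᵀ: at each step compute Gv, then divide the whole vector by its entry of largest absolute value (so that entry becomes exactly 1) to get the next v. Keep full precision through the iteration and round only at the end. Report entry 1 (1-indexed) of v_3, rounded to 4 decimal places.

Gv0 = (-5.00000, -19.00000); divide by -19.00000 → v1 = (0.26316, 1.00000)
Gv1 = (-0.73684, -5.26316); divide by -5.26316 → v2 = (0.14000, 1.00000)
Gv2 = (-0.86000, -5.14000); divide by -5.14000 → v3 = (0.16732, 1.00000)
Requested entry of v3: -86/-514 = 0.1673

0.1673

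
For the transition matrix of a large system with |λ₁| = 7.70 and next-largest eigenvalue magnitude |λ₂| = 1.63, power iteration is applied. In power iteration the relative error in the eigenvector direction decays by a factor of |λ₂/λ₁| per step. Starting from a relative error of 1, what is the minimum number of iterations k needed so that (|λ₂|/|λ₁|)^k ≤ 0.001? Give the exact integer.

5

|λ₂/λ₁| = 1.63/7.70 = 0.21169
Need k ≥ ln(0.001) / ln(0.21169) = -6.9078 / -1.5526 ≈ 4.449
Smallest integer k satisfying the bound: 5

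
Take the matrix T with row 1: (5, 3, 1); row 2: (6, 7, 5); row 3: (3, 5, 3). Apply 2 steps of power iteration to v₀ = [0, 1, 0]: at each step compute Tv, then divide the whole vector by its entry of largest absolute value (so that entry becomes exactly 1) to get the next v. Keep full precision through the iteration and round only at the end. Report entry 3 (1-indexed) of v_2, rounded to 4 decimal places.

Tv0 = (3.00000, 7.00000, 5.00000); divide by 7.00000 → v1 = (0.42857, 1.00000, 0.71429)
Tv1 = (5.85714, 13.14286, 8.42857); divide by 13.14286 → v2 = (0.44565, 1.00000, 0.64130)
Requested entry of v2: 59/92 = 0.6413

0.6413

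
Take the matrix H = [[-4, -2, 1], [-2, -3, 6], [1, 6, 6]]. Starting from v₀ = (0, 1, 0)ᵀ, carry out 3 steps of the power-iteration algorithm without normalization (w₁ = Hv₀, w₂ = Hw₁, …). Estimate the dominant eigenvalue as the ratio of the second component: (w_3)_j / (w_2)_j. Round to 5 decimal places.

w1 = Hv₀ = (-2, -3, 6)
w2 = Hw1 = (20, 49, 16)
w3 = Hw2 = (-162, -91, 410)
Ratio at component: -91 / 49 = -1.85714

λ ≈ -1.85714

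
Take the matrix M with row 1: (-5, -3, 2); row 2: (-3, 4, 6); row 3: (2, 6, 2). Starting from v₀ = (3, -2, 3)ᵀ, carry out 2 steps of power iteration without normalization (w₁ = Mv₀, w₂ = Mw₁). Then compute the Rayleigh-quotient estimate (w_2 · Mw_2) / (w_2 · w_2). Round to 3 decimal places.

-3.131

w1 = Mv₀ = ((-5)·3 + (-3)·(-2) + 2·3; (-3)·3 + 4·(-2) + 6·3; 2·3 + 6·(-2) + 2·3) = (-3, 1, 0)
w2 = Mw1 = ((-5)·(-3) + (-3)·1 + 2·0; (-3)·(-3) + 4·1 + 6·0; 2·(-3) + 6·1 + 2·0) = (12, 13, 0)
Mw2 = (-99, 16, 102)
w2·Mw2 = 12·(-99) + 13·16 + 0·102 = -980; w2·w2 = 12·12 + 13·13 + 0·0 = 313
λ ≈ -980/313 = -3.131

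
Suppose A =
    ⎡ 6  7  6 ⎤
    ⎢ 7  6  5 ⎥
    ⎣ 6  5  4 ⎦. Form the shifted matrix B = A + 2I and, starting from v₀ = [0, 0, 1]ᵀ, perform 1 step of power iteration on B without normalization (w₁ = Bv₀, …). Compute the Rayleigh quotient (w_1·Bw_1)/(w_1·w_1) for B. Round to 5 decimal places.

B = A + 2I has rows (8, 7, 6); (7, 8, 5); (6, 5, 6)
w1 = Bv₀ = (6, 5, 6)
Bw1 = (119, 112, 97)
w1·Bw1 = 1856; w1·w1 = 97; μ ≈ 1856/97 = 19.13402

μ ≈ 19.13402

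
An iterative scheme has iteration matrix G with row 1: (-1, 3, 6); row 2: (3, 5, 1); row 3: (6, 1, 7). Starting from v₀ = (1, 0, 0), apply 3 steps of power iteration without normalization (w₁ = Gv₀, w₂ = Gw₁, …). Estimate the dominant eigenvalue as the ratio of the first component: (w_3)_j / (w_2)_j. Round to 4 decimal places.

w1 = Gv₀ = ((-1)·1 + 3·0 + 6·0; 3·1 + 5·0 + 1·0; 6·1 + 1·0 + 7·0) = (-1, 3, 6)
w2 = Gw1 = ((-1)·(-1) + 3·3 + 6·6; 3·(-1) + 5·3 + 1·6; 6·(-1) + 1·3 + 7·6) = (46, 18, 39)
w3 = Gw2 = (242, 267, 567)
Ratio at component: 242 / 46 = 5.2609

λ ≈ 5.2609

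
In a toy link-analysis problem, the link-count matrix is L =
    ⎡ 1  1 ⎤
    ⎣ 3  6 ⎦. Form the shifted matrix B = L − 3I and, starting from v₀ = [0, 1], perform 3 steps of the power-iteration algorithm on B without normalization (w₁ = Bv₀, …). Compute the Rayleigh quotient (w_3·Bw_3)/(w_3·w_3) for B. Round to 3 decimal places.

μ ≈ 3.654

B = L − 3I has rows (-2, 1); (3, 3)
w1 = Bv₀ = ((-2)·0 + 1·1; 3·0 + 3·1) = (1, 3)
w2 = Bw1 = ((-2)·1 + 1·3; 3·1 + 3·3) = (1, 12)
w3 = Bw2 = (10, 39)
Bw3 = (19, 147)
w3·Bw3 = 5923; w3·w3 = 1621; μ ≈ 5923/1621 = 3.654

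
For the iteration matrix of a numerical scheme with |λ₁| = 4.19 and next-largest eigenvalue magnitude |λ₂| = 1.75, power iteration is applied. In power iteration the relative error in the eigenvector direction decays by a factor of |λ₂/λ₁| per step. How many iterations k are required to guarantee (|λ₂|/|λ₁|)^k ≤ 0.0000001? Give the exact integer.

19

|λ₂/λ₁| = 1.75/4.19 = 0.41766
Need k ≥ ln(0.0000001) / ln(0.41766) = -16.1181 / -0.8731 ≈ 18.461
Smallest integer k satisfying the bound: 19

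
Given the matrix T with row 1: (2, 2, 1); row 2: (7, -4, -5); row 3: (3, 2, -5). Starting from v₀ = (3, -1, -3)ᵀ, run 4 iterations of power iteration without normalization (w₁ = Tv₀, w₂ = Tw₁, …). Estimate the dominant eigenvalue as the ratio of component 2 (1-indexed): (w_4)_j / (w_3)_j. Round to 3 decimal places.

-5.055

w1 = Tv₀ = (2·3 + 2·(-1) + 1·(-3); 7·3 + (-4)·(-1) + (-5)·(-3); 3·3 + 2·(-1) + (-5)·(-3)) = (1, 40, 22)
w2 = Tw1 = (2·1 + 2·40 + 1·22; 7·1 + (-4)·40 + (-5)·22; 3·1 + 2·40 + (-5)·22) = (104, -263, -27)
w3 = Tw2 = (-345, 1915, -79)
w4 = Tw3 = (3061, -9680, 3190)
Ratio at component: -9680 / 1915 = -5.055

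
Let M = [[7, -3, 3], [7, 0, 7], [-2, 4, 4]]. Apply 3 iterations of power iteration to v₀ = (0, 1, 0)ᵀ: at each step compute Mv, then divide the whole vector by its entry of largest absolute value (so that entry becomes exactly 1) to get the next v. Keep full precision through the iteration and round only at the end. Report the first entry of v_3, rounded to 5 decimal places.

Mv0 = (-3.000000, 0.000000, 4.000000); divide by 4.000000 → v1 = (-0.750000, 0.000000, 1.000000)
Mv1 = (-2.250000, 1.750000, 5.500000); divide by 5.500000 → v2 = (-0.409091, 0.318182, 1.000000)
Mv2 = (-0.818182, 4.136364, 6.090909); divide by 6.090909 → v3 = (-0.134328, 0.679104, 1.000000)
Requested entry of v3: -18/134 = -0.13433

-0.13433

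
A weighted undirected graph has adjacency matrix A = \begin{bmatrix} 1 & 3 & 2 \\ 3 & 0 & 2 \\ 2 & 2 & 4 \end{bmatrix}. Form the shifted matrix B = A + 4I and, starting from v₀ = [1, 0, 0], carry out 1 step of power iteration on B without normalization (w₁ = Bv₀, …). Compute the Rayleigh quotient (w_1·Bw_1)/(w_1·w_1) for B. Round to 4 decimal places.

B = A + 4I has rows (5, 3, 2); (3, 4, 2); (2, 2, 8)
w1 = Bv₀ = (5, 3, 2)
Bw1 = (38, 31, 32)
w1·Bw1 = 347; w1·w1 = 38; μ ≈ 347/38 = 9.1316

9.1316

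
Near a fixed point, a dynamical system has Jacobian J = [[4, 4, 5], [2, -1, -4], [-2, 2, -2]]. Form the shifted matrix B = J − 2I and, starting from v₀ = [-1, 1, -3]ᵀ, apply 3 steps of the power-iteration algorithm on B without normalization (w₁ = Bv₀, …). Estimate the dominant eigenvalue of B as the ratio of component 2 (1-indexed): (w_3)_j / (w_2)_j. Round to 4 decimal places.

B = J − 2I has rows (2, 4, 5); (2, -3, -4); (-2, 2, -4)
w1 = Bv₀ = (2·(-1) + 4·1 + 5·(-3); 2·(-1) + (-3)·1 + (-4)·(-3); (-2)·(-1) + 2·1 + (-4)·(-3)) = (-13, 7, 16)
w2 = Bw1 = (2·(-13) + 4·7 + 5·16; 2·(-13) + (-3)·7 + (-4)·16; (-2)·(-13) + 2·7 + (-4)·16) = (82, -111, -24)
w3 = Bw2 = (-400, 593, -290)
Ratio: 593/-111 = -5.3423

-5.3423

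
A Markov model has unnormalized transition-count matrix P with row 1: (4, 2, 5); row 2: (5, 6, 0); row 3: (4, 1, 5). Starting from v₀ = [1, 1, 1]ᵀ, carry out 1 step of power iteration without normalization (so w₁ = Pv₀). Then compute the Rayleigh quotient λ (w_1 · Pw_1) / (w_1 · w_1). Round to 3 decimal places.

λ ≈ 10.693

w1 = Pv₀ = (11, 11, 10)
Pw1 = (116, 121, 105)
w1·Pw1 = 11·116 + 11·121 + 10·105 = 3657; w1·w1 = 11·11 + 11·11 + 10·10 = 342
λ ≈ 3657/342 = 10.693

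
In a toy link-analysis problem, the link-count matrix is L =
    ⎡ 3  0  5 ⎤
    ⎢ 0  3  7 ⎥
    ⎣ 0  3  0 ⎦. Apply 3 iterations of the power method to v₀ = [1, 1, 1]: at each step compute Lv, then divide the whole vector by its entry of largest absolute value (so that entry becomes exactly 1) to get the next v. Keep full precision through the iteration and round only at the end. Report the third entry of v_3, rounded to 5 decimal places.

Lv0 = (8.000000, 10.000000, 3.000000); divide by 10.000000 → v1 = (0.800000, 1.000000, 0.300000)
Lv1 = (3.900000, 5.100000, 3.000000); divide by 5.100000 → v2 = (0.764706, 1.000000, 0.588235)
Lv2 = (5.235294, 7.117647, 3.000000); divide by 7.117647 → v3 = (0.735537, 1.000000, 0.421488)
Requested entry of v3: 153/363 = 0.42149

0.42149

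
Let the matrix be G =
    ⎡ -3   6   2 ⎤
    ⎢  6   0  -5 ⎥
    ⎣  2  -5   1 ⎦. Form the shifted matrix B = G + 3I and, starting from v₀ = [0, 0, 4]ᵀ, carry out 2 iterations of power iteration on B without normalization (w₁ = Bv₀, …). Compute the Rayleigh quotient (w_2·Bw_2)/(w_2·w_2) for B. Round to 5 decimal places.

B = G + 3I has rows (0, 6, 2); (6, 3, -5); (2, -5, 4)
w1 = Bv₀ = (8, -20, 16)
w2 = Bw1 = (-88, -92, 180)
Bw2 = (-192, -1704, 1004)
w2·Bw2 = 354384; w2·w2 = 48608; μ ≈ 354384/48608 = 7.29065

7.29065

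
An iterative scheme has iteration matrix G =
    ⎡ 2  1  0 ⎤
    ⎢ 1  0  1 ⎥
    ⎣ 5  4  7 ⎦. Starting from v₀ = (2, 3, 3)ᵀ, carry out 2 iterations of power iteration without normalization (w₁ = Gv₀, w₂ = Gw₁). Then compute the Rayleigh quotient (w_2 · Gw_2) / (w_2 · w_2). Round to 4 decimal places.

7.8134

w1 = Gv₀ = (7, 5, 43)
w2 = Gw1 = (19, 50, 356)
Gw2 = (88, 375, 2787)
w2·Gw2 = 19·88 + 50·375 + 356·2787 = 1012594; w2·w2 = 19·19 + 50·50 + 356·356 = 129597
λ ≈ 1012594/129597 = 7.8134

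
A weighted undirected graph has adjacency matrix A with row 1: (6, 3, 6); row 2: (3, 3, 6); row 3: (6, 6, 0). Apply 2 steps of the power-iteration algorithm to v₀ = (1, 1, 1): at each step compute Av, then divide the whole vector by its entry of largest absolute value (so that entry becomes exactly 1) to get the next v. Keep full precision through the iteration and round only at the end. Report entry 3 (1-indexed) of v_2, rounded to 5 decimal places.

0.81818

Av0 = (15.000000, 12.000000, 12.000000); divide by 15.000000 → v1 = (1.000000, 0.800000, 0.800000)
Av1 = (13.200000, 10.200000, 10.800000); divide by 13.200000 → v2 = (1.000000, 0.772727, 0.818182)
Requested entry of v2: 162/198 = 0.81818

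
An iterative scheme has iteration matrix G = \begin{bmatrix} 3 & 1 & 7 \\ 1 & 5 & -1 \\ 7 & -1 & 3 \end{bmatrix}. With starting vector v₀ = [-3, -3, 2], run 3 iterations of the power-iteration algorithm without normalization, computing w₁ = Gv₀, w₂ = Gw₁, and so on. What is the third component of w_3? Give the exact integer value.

w1 = Gv₀ = (3·(-3) + 1·(-3) + 7·2; 1·(-3) + 5·(-3) + (-1)·2; 7·(-3) + (-1)·(-3) + 3·2) = (2, -20, -12)
w2 = Gw1 = (3·2 + 1·(-20) + 7·(-12); 1·2 + 5·(-20) + (-1)·(-12); 7·2 + (-1)·(-20) + 3·(-12)) = (-98, -86, -2)
w3 = Gw2 = (-394, -526, -606)
The requested component of w3 is -606.

-606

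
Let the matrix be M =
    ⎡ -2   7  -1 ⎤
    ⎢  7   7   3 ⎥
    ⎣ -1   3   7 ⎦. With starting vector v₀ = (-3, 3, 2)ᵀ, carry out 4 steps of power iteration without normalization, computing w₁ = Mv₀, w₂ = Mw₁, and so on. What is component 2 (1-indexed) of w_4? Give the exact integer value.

36602

w1 = Mv₀ = ((-2)·(-3) + 7·3 + (-1)·2; 7·(-3) + 7·3 + 3·2; (-1)·(-3) + 3·3 + 7·2) = (25, 6, 26)
w2 = Mw1 = ((-2)·25 + 7·6 + (-1)·26; 7·25 + 7·6 + 3·26; (-1)·25 + 3·6 + 7·26) = (-34, 295, 175)
w3 = Mw2 = (1958, 2352, 2144)
w4 = Mw3 = (10404, 36602, 20106)
The requested component of w4 is 36602.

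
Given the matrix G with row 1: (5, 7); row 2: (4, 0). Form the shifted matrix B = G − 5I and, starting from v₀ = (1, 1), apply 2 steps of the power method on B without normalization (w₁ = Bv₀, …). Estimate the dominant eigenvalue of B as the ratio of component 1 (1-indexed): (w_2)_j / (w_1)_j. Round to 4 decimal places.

B = G − 5I has rows (0, 7); (4, -5)
w1 = Bv₀ = (0·1 + 7·1; 4·1 + (-5)·1) = (7, -1)
w2 = Bw1 = (0·7 + 7·(-1); 4·7 + (-5)·(-1)) = (-7, 33)
Ratio: -7/7 = -1.0000

-1.0000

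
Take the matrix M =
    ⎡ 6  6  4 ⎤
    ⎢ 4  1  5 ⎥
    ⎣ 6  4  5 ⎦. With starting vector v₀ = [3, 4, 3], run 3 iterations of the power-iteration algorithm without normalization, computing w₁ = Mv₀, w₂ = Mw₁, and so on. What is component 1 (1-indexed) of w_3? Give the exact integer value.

9960

w1 = Mv₀ = (6·3 + 6·4 + 4·3; 4·3 + 1·4 + 5·3; 6·3 + 4·4 + 5·3) = (54, 31, 49)
w2 = Mw1 = (6·54 + 6·31 + 4·49; 4·54 + 1·31 + 5·49; 6·54 + 4·31 + 5·49) = (706, 492, 693)
w3 = Mw2 = (9960, 6781, 9669)
The requested component of w3 is 9960.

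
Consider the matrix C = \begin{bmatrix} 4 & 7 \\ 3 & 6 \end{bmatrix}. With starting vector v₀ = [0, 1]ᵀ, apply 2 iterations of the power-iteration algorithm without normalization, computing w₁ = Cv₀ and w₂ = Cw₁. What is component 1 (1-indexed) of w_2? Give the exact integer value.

70

w1 = Cv₀ = (4·0 + 7·1; 3·0 + 6·1) = (7, 6)
w2 = Cw1 = (4·7 + 7·6; 3·7 + 6·6) = (70, 57)
The requested component of w2 is 70.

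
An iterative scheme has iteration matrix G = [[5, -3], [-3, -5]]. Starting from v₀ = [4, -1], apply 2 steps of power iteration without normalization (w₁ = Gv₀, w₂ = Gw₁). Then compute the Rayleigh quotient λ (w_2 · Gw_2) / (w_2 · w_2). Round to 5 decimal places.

w1 = Gv₀ = (23, -7)
w2 = Gw1 = (136, -34)
Gw2 = (782, -238)
w2·Gw2 = 136·782 + (-34)·(-238) = 114444; w2·w2 = 136·136 + (-34)·(-34) = 19652
λ ≈ 114444/19652 = 5.82353

5.82353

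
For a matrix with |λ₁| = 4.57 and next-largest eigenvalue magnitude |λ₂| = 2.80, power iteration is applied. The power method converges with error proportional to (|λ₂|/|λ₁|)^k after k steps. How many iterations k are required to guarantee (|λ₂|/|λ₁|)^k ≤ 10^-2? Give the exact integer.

|λ₂/λ₁| = 2.80/4.57 = 0.61269
Need k ≥ ln(10^-2) / ln(0.61269) = -4.6052 / -0.4899 ≈ 9.400
Smallest integer k satisfying the bound: 10

10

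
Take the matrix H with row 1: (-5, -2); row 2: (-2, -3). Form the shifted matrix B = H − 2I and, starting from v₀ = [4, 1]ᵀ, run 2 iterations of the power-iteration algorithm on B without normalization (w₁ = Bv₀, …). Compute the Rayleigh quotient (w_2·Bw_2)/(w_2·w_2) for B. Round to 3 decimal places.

μ ≈ -8.216

B = H − 2I has rows (-7, -2); (-2, -5)
w1 = Bv₀ = (-30, -13)
w2 = Bw1 = (236, 125)
Bw2 = (-1902, -1097)
w2·Bw2 = -585997; w2·w2 = 71321; μ ≈ -585997/71321 = -8.216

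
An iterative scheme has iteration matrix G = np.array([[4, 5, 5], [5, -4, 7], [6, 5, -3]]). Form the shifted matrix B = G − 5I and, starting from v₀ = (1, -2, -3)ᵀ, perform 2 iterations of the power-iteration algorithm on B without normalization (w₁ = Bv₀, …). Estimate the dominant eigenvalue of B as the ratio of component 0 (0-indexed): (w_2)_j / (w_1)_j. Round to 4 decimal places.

B = G − 5I has rows (-1, 5, 5); (5, -9, 7); (6, 5, -8)
w1 = Bv₀ = ((-1)·1 + 5·(-2) + 5·(-3); 5·1 + (-9)·(-2) + 7·(-3); 6·1 + 5·(-2) + (-8)·(-3)) = (-26, 2, 20)
w2 = Bw1 = ((-1)·(-26) + 5·2 + 5·20; 5·(-26) + (-9)·2 + 7·20; 6·(-26) + 5·2 + (-8)·20) = (136, -8, -306)
Ratio: 136/-26 = -5.2308

μ ≈ -5.2308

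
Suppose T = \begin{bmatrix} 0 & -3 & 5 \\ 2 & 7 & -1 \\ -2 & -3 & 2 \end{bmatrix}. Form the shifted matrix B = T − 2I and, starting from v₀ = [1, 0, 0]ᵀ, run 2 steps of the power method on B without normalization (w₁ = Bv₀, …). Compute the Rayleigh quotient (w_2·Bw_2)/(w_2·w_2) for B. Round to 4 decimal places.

B = T − 2I has rows (-2, -3, 5); (2, 5, -1); (-2, -3, 0)
w1 = Bv₀ = ((-2)·1 + (-3)·0 + 5·0; 2·1 + 5·0 + (-1)·0; (-2)·1 + (-3)·0 + 0·0) = (-2, 2, -2)
w2 = Bw1 = ((-2)·(-2) + (-3)·2 + 5·(-2); 2·(-2) + 5·2 + (-1)·(-2); (-2)·(-2) + (-3)·2 + 0·(-2)) = (-12, 8, -2)
Bw2 = (-10, 18, 0)
w2·Bw2 = 264; w2·w2 = 212; μ ≈ 264/212 = 1.2453

1.2453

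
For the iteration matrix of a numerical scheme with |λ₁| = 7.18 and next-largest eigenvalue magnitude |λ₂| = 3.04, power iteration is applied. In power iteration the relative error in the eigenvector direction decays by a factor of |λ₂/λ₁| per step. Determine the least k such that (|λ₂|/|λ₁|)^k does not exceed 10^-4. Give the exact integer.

11

|λ₂/λ₁| = 3.04/7.18 = 0.42340
Need k ≥ ln(10^-4) / ln(0.42340) = -9.2103 / -0.8594 ≈ 10.717
Smallest integer k satisfying the bound: 11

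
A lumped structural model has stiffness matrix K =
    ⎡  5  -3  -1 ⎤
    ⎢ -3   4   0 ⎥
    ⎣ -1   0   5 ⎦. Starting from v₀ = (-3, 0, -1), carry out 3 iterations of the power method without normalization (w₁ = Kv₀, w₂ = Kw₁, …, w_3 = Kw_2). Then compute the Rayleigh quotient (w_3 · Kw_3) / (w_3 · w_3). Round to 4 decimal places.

w1 = Kv₀ = (5·(-3) + (-3)·0 + (-1)·(-1); (-3)·(-3) + 4·0 + 0·(-1); (-1)·(-3) + 0·0 + 5·(-1)) = (-14, 9, -2)
w2 = Kw1 = (5·(-14) + (-3)·9 + (-1)·(-2); (-3)·(-14) + 4·9 + 0·(-2); (-1)·(-14) + 0·9 + 5·(-2)) = (-95, 78, 4)
w3 = Kw2 = (-713, 597, 115)
Kw3 = (-5471, 4527, 1288)
w3·Kw3 = (-713)·(-5471) + 597·4527 + 115·1288 = 6751562; w3·w3 = (-713)·(-713) + 597·597 + 115·115 = 878003
λ ≈ 6751562/878003 = 7.6897

λ ≈ 7.6897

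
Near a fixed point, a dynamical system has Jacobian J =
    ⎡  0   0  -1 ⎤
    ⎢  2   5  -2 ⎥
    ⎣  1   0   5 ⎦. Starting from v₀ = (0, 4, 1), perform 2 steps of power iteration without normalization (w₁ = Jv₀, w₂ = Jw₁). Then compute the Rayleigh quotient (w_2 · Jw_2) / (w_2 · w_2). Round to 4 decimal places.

λ ≈ 4.3046

w1 = Jv₀ = (0·0 + 0·4 + (-1)·1; 2·0 + 5·4 + (-2)·1; 1·0 + 0·4 + 5·1) = (-1, 18, 5)
w2 = Jw1 = (0·(-1) + 0·18 + (-1)·5; 2·(-1) + 5·18 + (-2)·5; 1·(-1) + 0·18 + 5·5) = (-5, 78, 24)
Jw2 = (-24, 332, 115)
w2·Jw2 = (-5)·(-24) + 78·332 + 24·115 = 28776; w2·w2 = (-5)·(-5) + 78·78 + 24·24 = 6685
λ ≈ 28776/6685 = 4.3046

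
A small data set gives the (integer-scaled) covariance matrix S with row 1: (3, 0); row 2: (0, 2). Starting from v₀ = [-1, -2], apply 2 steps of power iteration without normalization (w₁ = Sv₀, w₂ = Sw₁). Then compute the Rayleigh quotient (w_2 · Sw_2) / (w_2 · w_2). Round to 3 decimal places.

w1 = Sv₀ = (3·(-1) + 0·(-2); 0·(-1) + 2·(-2)) = (-3, -4)
w2 = Sw1 = (3·(-3) + 0·(-4); 0·(-3) + 2·(-4)) = (-9, -8)
Sw2 = (-27, -16)
w2·Sw2 = (-9)·(-27) + (-8)·(-16) = 371; w2·w2 = (-9)·(-9) + (-8)·(-8) = 145
λ ≈ 371/145 = 2.559

λ ≈ 2.559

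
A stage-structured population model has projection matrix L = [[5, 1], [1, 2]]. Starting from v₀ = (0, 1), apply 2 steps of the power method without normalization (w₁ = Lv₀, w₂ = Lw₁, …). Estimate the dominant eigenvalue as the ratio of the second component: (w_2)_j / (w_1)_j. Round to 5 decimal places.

w1 = Lv₀ = (5·0 + 1·1; 1·0 + 2·1) = (1, 2)
w2 = Lw1 = (5·1 + 1·2; 1·1 + 2·2) = (7, 5)
Ratio at component: 5 / 2 = 2.50000

λ ≈ 2.50000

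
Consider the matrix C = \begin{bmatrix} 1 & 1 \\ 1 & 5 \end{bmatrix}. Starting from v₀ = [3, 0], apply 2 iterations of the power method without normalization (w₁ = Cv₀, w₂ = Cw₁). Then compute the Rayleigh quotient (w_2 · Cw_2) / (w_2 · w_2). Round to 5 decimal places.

λ ≈ 5.20000

w1 = Cv₀ = (3, 3)
w2 = Cw1 = (6, 18)
Cw2 = (24, 96)
w2·Cw2 = 6·24 + 18·96 = 1872; w2·w2 = 6·6 + 18·18 = 360
λ ≈ 1872/360 = 5.20000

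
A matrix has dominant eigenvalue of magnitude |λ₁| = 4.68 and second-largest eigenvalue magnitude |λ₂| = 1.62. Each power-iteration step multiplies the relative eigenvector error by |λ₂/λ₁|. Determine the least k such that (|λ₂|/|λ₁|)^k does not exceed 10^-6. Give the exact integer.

14

|λ₂/λ₁| = 1.62/4.68 = 0.34615
Need k ≥ ln(10^-6) / ln(0.34615) = -13.8155 / -1.0609 ≈ 13.023
Smallest integer k satisfying the bound: 14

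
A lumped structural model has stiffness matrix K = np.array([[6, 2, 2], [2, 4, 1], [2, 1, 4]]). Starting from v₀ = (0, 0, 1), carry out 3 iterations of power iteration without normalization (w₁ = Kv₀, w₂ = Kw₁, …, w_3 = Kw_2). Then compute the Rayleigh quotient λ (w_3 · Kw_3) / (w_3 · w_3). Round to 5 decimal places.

λ ≈ 8.33717

w1 = Kv₀ = (6·0 + 2·0 + 2·1; 2·0 + 4·0 + 1·1; 2·0 + 1·0 + 4·1) = (2, 1, 4)
w2 = Kw1 = (6·2 + 2·1 + 2·4; 2·2 + 4·1 + 1·4; 2·2 + 1·1 + 4·4) = (22, 12, 21)
w3 = Kw2 = (198, 113, 140)
Kw3 = (1694, 988, 1069)
w3·Kw3 = 198·1694 + 113·988 + 140·1069 = 596716; w3·w3 = 198·198 + 113·113 + 140·140 = 71573
λ ≈ 596716/71573 = 8.33717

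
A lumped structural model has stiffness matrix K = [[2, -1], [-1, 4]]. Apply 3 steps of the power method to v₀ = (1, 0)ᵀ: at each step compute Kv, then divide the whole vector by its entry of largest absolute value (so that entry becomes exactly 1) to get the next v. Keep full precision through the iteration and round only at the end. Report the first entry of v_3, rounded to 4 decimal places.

Kv0 = (2.00000, -1.00000); divide by 2.00000 → v1 = (1.00000, -0.50000)
Kv1 = (2.50000, -3.00000); divide by -3.00000 → v2 = (-0.83333, 1.00000)
Kv2 = (-2.66667, 4.83333); divide by 4.83333 → v3 = (-0.55172, 1.00000)
Requested entry of v3: 16/-29 = -0.5517

-0.5517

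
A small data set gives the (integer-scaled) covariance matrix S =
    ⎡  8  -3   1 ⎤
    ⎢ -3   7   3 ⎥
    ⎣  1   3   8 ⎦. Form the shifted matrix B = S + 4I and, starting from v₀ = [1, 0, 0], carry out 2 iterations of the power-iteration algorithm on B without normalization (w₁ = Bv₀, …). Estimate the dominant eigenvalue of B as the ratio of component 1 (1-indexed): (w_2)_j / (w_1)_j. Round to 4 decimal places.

12.8333

B = S + 4I has rows (12, -3, 1); (-3, 11, 3); (1, 3, 12)
w1 = Bv₀ = (12·1 + (-3)·0 + 1·0; (-3)·1 + 11·0 + 3·0; 1·1 + 3·0 + 12·0) = (12, -3, 1)
w2 = Bw1 = (12·12 + (-3)·(-3) + 1·1; (-3)·12 + 11·(-3) + 3·1; 1·12 + 3·(-3) + 12·1) = (154, -66, 15)
Ratio: 154/12 = 12.8333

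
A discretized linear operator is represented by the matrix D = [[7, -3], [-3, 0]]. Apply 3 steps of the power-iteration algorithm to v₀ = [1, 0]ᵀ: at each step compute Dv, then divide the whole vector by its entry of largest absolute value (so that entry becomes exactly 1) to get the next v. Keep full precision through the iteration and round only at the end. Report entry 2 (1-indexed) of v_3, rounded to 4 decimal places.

-0.3710

Dv0 = (7.00000, -3.00000); divide by 7.00000 → v1 = (1.00000, -0.42857)
Dv1 = (8.28571, -3.00000); divide by 8.28571 → v2 = (1.00000, -0.36207)
Dv2 = (8.08621, -3.00000); divide by 8.08621 → v3 = (1.00000, -0.37100)
Requested entry of v3: -174/469 = -0.3710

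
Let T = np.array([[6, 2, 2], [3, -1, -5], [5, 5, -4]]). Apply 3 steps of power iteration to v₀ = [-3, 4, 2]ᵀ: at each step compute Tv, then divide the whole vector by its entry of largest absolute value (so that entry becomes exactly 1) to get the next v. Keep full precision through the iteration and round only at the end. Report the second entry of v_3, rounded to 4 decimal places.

-0.5053

Tv0 = (-6.00000, -23.00000, -3.00000); divide by -23.00000 → v1 = (0.26087, 1.00000, 0.13043)
Tv1 = (3.82609, -0.86957, 5.78261); divide by 5.78261 → v2 = (0.66165, -0.15038, 1.00000)
Tv2 = (5.66917, -2.86466, -1.44361); divide by 5.66917 → v3 = (1.00000, -0.50531, -0.25464)
Requested entry of v3: 381/-754 = -0.5053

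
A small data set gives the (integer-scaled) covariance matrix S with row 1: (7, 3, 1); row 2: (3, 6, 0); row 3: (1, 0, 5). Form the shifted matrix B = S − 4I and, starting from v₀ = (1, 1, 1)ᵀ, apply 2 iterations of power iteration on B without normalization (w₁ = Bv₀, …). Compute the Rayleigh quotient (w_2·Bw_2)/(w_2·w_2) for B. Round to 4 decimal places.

μ ≈ 5.6665

B = S − 4I has rows (3, 3, 1); (3, 2, 0); (1, 0, 1)
w1 = Bv₀ = (7, 5, 2)
w2 = Bw1 = (38, 31, 9)
Bw2 = (216, 176, 47)
w2·Bw2 = 14087; w2·w2 = 2486; μ ≈ 14087/2486 = 5.6665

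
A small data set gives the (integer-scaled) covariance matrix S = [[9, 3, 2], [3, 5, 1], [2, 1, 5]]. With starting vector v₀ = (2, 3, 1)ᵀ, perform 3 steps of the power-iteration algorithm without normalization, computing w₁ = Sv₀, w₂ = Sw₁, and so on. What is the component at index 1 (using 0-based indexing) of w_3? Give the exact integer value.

w1 = Sv₀ = (9·2 + 3·3 + 2·1; 3·2 + 5·3 + 1·1; 2·2 + 1·3 + 5·1) = (29, 22, 12)
w2 = Sw1 = (9·29 + 3·22 + 2·12; 3·29 + 5·22 + 1·12; 2·29 + 1·22 + 5·12) = (351, 209, 140)
w3 = Sw2 = (4066, 2238, 1611)
The requested component of w3 is 2238.

2238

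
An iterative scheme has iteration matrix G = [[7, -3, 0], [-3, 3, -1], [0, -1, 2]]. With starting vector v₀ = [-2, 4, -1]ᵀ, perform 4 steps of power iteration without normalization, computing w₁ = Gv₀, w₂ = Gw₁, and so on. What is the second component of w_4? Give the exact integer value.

w1 = Gv₀ = (7·(-2) + (-3)·4 + 0·(-1); (-3)·(-2) + 3·4 + (-1)·(-1); 0·(-2) + (-1)·4 + 2·(-1)) = (-26, 19, -6)
w2 = Gw1 = (7·(-26) + (-3)·19 + 0·(-6); (-3)·(-26) + 3·19 + (-1)·(-6); 0·(-26) + (-1)·19 + 2·(-6)) = (-239, 141, -31)
w3 = Gw2 = (-2096, 1171, -203)
w4 = Gw3 = (-18185, 10004, -1577)
The requested component of w4 is 10004.

10004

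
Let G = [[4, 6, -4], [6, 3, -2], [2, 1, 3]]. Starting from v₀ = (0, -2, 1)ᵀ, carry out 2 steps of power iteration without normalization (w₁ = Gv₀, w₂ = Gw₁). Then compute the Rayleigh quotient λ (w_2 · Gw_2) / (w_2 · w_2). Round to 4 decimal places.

8.7283

w1 = Gv₀ = (4·0 + 6·(-2) + (-4)·1; 6·0 + 3·(-2) + (-2)·1; 2·0 + 1·(-2) + 3·1) = (-16, -8, 1)
w2 = Gw1 = (4·(-16) + 6·(-8) + (-4)·1; 6·(-16) + 3·(-8) + (-2)·1; 2·(-16) + 1·(-8) + 3·1) = (-116, -122, -37)
Gw2 = (-1048, -988, -465)
w2·Gw2 = (-116)·(-1048) + (-122)·(-988) + (-37)·(-465) = 259309; w2·w2 = (-116)·(-116) + (-122)·(-122) + (-37)·(-37) = 29709
λ ≈ 259309/29709 = 8.7283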